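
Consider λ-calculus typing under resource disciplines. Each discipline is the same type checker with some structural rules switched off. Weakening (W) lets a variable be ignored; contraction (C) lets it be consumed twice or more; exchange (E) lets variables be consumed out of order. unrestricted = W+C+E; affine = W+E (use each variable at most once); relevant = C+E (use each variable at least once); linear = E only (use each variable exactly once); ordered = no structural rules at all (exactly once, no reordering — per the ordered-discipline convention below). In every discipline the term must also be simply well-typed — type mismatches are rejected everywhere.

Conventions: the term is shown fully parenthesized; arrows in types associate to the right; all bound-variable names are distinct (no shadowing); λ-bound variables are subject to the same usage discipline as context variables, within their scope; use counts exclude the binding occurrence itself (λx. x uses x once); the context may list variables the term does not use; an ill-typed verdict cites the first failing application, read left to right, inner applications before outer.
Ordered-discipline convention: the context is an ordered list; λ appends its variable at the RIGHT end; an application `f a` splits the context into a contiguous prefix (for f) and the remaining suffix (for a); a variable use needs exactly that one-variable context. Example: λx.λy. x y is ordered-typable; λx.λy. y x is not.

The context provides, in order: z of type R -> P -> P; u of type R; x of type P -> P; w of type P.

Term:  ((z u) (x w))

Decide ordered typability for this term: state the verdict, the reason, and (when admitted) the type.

yes — one use each (z, u, x, w); ordered split holds; term : P
variable uses: z=1, u=1, x=1, w=1
order of uses: z, u, x, w
typing: well-typed — term : P
per-discipline verdicts: ordered ✓ · linear ✓ · affine ✓ · relevant ✓ · unrestricted ✓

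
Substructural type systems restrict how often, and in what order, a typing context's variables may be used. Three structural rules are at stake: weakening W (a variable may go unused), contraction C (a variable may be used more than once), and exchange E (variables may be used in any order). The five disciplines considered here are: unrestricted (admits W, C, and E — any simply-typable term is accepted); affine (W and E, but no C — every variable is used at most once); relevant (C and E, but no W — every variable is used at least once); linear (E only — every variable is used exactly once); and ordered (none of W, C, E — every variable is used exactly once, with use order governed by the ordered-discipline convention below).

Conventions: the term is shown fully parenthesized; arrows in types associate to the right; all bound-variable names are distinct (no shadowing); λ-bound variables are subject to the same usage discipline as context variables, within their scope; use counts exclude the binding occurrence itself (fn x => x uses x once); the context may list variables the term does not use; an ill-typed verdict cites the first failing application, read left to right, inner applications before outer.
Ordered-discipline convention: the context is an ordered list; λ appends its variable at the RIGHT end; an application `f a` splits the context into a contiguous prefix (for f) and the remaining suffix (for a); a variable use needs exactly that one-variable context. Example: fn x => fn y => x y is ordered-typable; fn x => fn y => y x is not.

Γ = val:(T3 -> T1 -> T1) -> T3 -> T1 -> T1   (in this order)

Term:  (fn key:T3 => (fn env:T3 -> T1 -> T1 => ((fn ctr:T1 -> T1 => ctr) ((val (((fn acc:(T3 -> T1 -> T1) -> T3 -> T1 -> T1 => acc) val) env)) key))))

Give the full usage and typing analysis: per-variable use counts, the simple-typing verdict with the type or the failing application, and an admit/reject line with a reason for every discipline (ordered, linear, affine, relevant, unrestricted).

usage: val ×2; key [bound] ×1; env [bound] ×1; ctr [bound] ×1; acc [bound] ×1
left-to-right use order: ctr, val, acc, val, env, key
typing: well-typed at T3 -> (T3 -> T1 -> T1) -> T1 -> T1
ordered: ✗, repeated use of val ×2
linear: ✗, repeated use of val ×2
affine: ✗, repeated use of val ×2
relevant: ✓, at least one use each (val, key, env, ctr, acc)
unrestricted: ✓, well-typed at T3 -> (T3 -> T1 -> T1) -> T1 -> T1; no restrictions here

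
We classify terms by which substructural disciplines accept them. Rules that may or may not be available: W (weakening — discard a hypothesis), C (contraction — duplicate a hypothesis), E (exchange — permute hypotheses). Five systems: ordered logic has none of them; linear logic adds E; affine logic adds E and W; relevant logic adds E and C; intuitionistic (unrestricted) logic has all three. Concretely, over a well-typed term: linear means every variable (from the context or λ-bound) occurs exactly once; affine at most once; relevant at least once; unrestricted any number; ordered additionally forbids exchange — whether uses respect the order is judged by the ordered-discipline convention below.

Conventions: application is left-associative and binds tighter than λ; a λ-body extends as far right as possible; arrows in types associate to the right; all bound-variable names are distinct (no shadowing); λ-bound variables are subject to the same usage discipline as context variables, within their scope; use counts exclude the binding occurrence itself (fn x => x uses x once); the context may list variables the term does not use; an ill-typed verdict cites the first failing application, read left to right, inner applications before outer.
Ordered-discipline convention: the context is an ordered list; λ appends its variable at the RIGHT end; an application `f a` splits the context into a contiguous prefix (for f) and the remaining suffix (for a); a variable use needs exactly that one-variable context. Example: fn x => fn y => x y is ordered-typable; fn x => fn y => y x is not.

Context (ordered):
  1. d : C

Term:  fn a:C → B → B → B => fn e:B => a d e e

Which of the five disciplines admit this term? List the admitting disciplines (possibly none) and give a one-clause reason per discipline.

admitted by: relevant, unrestricted
use counts: d ×1, a (λ-bound) ×1, e (λ-bound) ×2
left-to-right use order: a, d, e, e
typing: well-typed — term : (C → B → B → B) → B → B
ordered: ✗, uses contraction: e ×2
linear: ✗, uses contraction: e ×2
affine: ✗, uses contraction: e ×2
relevant: ✓, at least one use each (d, a, e)
unrestricted: ✓, simply typable at (C → B → B → B) → B → B; W, C, E all held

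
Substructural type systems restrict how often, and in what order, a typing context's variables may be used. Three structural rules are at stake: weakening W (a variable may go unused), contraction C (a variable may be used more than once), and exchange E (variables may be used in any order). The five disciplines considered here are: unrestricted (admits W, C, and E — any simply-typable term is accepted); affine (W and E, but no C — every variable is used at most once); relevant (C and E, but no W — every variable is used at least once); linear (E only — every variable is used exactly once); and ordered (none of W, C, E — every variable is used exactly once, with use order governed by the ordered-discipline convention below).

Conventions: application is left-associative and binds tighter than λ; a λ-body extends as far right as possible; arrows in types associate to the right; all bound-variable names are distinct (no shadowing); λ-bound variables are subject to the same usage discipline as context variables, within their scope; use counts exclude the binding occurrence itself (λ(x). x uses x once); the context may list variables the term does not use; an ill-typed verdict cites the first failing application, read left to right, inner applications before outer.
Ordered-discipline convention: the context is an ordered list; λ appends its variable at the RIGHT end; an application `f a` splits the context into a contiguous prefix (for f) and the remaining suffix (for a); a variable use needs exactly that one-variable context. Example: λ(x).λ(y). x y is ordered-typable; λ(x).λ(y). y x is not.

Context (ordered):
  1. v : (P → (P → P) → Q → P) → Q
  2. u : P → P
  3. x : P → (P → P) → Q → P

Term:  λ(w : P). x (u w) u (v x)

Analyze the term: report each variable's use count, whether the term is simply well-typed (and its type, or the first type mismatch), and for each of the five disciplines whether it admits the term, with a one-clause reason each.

use counts: v=1; u=2; x=2; w (bound)=1
left-to-right use order: x, u, w, u, v, x
typing: well-typed — term : P → P
ordered: ✗ — u ×2, x ×2 used more than once (contraction)
linear: ✗ — u ×2, x ×2 used more than once (contraction)
affine: ✗ — u ×2, x ×2 used more than once (contraction)
relevant: ✓ — every one of v, u, x, w appears
unrestricted: ✓ — well-typed at P → P; no restrictions here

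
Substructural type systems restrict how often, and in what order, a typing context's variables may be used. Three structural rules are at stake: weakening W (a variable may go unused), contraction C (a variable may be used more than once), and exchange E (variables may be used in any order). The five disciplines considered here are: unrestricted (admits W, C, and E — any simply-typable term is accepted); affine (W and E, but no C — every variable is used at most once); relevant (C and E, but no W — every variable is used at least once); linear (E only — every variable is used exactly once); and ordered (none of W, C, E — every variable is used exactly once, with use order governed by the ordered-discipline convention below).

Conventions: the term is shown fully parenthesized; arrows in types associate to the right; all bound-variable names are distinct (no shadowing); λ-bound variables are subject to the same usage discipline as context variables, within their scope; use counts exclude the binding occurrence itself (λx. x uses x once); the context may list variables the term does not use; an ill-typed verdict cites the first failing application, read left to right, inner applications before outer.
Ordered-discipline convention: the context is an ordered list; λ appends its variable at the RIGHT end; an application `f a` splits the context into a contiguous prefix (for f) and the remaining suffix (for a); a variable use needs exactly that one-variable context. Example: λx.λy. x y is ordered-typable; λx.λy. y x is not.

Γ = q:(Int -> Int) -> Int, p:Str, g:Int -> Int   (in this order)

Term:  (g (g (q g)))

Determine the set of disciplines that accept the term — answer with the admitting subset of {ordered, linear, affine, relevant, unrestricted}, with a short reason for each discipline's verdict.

admitted by: unrestricted
use counts: q ×1, p ×0, g ×3
use order (left to right): g, g, q, g
typing: the term checks, with type Int
ordered: ✗ — g ×3 used more than once (contraction); p never used (weakening)
linear: ✗ — g ×3 used more than once (contraction); p never used (weakening)
affine: ✗ — g ×3 used more than once (contraction)
relevant: ✗ — p never used (weakening)
unrestricted: ✓ — well-typed at Int; no restrictions here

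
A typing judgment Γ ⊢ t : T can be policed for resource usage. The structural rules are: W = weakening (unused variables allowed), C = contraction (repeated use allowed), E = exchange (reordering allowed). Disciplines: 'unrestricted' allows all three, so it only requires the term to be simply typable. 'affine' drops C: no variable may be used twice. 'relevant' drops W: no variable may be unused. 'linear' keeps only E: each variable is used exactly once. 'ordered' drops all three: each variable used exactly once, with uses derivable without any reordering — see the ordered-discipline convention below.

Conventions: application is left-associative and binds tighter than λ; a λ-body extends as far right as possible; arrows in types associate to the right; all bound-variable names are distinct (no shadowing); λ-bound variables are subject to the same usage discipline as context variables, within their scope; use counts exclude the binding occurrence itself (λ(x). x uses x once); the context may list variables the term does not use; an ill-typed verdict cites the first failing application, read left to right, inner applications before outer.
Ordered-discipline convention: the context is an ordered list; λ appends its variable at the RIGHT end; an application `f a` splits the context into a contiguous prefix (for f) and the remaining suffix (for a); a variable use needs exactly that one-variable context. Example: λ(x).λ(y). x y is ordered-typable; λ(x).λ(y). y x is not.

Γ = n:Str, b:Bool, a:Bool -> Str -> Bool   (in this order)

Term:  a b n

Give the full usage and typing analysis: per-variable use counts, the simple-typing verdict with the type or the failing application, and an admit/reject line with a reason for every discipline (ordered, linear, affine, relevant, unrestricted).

usage: n ×1; b ×1; a ×1
left-to-right use order: a, b, n
typing: ✓ — Bool
ordered ✗ (no contiguous prefix/suffix split fits a, b, n)
linear ✓ (n, b, a: one use apiece)
affine ✓ (no duplicate uses among n, b, a)
relevant ✓ (n, b, a: all used, weakening unneeded)
unrestricted ✓ (type-checks (Bool) and nothing is barred)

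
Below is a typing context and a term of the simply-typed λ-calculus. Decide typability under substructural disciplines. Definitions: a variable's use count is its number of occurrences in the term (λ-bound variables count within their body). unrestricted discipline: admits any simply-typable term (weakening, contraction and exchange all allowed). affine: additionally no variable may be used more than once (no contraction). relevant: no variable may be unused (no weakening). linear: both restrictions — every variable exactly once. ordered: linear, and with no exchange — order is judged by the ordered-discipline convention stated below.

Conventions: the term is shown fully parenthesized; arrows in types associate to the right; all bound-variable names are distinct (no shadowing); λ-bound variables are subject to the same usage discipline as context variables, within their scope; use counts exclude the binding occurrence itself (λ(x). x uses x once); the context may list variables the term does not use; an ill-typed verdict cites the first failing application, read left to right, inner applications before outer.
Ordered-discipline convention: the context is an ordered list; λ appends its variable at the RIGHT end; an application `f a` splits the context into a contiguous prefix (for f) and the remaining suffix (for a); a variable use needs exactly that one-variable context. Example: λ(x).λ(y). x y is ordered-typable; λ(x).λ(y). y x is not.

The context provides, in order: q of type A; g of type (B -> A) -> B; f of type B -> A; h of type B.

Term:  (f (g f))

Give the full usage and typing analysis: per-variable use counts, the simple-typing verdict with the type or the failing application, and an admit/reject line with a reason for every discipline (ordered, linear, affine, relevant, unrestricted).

counts: q ×0; g ×1; f ×2; h ×0
uses in reading order: f, g, f
typing: the term checks, with type A
ordered: ✗ — f ×2 used more than once (contraction); unused: q, h — weakening required
linear: ✗ — f ×2 used more than once (contraction); unused: q, h — weakening required
affine: ✗ — f ×2 used more than once (contraction)
relevant: ✗ — unused: q, h — weakening required
unrestricted: ✓ — typability at A is all that's needed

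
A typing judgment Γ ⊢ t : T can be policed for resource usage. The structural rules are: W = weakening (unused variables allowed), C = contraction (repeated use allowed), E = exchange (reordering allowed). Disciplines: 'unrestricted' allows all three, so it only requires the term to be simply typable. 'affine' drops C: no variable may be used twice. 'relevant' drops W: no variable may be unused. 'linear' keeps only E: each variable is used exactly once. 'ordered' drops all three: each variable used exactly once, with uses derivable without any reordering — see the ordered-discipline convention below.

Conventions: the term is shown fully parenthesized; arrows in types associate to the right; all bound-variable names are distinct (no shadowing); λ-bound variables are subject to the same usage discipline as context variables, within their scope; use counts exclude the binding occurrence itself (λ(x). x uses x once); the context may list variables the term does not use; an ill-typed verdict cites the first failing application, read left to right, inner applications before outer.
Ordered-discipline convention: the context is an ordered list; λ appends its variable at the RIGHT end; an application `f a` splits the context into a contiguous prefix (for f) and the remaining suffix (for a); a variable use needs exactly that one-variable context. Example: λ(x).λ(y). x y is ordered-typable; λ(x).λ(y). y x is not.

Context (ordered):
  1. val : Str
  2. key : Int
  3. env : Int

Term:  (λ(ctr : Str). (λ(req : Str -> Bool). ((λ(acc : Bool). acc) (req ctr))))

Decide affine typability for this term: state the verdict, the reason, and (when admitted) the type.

yes — none of val, key, env, ctr, req, acc used more than once; term : Str -> (Str -> Bool) -> Bool
counts: val: 0×, key: 0×, env: 0×, ctr (bound): 1×, req (bound): 1×, acc (bound): 1×
use order (left to right): acc, req, ctr
typing: the term checks, with type Str -> (Str -> Bool) -> Bool
all disciplines: ordered ✗, linear ✗, affine ✓, relevant ✗, unrestricted ✓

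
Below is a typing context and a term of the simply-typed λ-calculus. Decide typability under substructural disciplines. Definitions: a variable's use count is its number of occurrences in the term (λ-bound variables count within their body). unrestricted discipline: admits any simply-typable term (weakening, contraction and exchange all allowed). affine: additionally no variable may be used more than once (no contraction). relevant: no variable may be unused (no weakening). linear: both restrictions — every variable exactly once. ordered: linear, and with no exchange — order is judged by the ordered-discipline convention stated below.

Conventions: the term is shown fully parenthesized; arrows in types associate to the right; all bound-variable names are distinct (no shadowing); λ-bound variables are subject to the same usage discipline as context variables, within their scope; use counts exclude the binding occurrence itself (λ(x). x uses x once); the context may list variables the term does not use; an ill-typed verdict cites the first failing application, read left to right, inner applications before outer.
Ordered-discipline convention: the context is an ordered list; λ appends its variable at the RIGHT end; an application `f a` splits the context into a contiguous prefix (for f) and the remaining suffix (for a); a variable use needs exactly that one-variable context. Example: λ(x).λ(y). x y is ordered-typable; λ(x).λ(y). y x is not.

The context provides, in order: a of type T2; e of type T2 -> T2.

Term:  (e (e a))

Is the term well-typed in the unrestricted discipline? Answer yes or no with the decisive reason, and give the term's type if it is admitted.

yes — well-typed at T2; no restrictions here; term : T2
usage: a: 1, e: 2
order of uses: e, e, a
typing: ✓ — T2
summary: ordered ✗, linear ✗, affine ✗, relevant ✓, unrestricted ✓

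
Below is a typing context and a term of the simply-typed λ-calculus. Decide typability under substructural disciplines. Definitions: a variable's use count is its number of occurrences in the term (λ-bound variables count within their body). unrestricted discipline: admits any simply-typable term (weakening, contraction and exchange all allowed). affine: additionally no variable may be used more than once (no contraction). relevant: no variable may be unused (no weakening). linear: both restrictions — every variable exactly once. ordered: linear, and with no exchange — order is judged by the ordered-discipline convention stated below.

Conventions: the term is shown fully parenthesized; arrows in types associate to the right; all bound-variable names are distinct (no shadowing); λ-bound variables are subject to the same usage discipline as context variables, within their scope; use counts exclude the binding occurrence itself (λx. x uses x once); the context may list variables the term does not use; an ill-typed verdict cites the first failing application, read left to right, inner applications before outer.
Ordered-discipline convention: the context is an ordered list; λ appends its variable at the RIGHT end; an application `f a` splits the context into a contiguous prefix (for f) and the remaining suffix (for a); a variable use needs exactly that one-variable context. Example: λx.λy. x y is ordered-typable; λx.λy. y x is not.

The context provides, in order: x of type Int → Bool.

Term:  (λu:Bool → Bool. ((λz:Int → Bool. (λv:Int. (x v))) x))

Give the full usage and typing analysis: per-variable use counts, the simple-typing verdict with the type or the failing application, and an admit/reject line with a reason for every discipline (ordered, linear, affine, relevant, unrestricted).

counts: x=2, u [bound]=0, z [bound]=0, v [bound]=1
order of uses: x, v, x
typing: well-typed at (Bool → Bool) → Int → Bool
ordered: ✗ — x ×2 used more than once (contraction); u, z never used (weakening)
linear: ✗ — x ×2 used more than once (contraction); u, z never used (weakening)
affine: ✗ — x ×2 used more than once (contraction)
relevant: ✗ — u, z never used (weakening)
unrestricted: ✓ — simply typable at (Bool → Bool) → Int → Bool; W, C, E all held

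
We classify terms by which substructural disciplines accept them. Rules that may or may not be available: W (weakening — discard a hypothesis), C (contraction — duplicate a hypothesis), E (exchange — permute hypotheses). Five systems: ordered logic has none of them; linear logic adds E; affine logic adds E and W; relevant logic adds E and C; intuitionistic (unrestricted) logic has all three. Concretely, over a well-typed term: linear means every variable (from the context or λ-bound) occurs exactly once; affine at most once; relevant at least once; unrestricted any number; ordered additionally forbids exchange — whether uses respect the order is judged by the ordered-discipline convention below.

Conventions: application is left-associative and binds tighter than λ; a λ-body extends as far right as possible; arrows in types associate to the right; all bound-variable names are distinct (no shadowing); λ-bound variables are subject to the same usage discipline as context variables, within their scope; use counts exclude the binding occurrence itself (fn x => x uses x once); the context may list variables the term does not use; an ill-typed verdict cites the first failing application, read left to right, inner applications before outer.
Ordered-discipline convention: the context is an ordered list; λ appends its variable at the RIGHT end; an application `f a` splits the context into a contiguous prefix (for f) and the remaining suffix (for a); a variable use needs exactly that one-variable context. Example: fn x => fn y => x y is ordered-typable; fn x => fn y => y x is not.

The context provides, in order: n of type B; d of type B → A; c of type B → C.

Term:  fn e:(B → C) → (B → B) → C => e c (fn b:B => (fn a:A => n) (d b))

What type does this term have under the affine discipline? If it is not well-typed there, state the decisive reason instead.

term : ((B → C) → (B → B) → C) → C
counts: n=1; d=1; c=1; e (bound)=1; b (bound)=1; a (bound)=0
uses in reading order: e, c, n, d, b
typing: ✓ — ((B → C) → (B → B) → C) → C
across the five disciplines: ordered ✗ | linear ✗ | affine ✓ | relevant ✗ | unrestricted ✓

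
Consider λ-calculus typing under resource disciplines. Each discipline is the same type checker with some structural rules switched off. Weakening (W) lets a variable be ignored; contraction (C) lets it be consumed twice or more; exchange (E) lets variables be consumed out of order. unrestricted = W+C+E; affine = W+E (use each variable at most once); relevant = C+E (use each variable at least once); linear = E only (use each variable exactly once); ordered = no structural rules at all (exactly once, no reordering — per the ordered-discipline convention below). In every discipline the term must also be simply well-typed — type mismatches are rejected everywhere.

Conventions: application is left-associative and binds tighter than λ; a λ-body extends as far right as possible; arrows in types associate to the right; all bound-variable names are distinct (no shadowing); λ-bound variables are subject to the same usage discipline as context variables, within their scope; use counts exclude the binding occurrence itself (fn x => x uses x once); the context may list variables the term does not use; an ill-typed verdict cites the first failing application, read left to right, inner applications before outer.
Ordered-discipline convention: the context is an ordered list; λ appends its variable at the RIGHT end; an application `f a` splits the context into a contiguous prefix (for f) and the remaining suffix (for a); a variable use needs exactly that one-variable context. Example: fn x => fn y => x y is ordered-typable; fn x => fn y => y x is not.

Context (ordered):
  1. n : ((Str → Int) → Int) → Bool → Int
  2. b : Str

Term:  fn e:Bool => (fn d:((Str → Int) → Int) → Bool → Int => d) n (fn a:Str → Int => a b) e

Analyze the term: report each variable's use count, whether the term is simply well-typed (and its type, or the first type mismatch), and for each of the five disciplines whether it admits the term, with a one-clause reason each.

counts: n ×1; b ×1; e (λ-bound) ×1; d (λ-bound) ×1; a (λ-bound) ×1
order of uses: d, n, a, b, e
typing: ✓ — Bool → Int
ordered: ✗, needs exchange: uses follow d, n, a, b, e
linear: ✓, exactly-once usage across n, b, e, d, a
affine: ✓, n, b, e, d, a: no repeats, contraction unneeded
relevant: ✓, at least one use each (n, b, e, d, a)
unrestricted: ✓, simply typable at Bool → Int; W, C, E all held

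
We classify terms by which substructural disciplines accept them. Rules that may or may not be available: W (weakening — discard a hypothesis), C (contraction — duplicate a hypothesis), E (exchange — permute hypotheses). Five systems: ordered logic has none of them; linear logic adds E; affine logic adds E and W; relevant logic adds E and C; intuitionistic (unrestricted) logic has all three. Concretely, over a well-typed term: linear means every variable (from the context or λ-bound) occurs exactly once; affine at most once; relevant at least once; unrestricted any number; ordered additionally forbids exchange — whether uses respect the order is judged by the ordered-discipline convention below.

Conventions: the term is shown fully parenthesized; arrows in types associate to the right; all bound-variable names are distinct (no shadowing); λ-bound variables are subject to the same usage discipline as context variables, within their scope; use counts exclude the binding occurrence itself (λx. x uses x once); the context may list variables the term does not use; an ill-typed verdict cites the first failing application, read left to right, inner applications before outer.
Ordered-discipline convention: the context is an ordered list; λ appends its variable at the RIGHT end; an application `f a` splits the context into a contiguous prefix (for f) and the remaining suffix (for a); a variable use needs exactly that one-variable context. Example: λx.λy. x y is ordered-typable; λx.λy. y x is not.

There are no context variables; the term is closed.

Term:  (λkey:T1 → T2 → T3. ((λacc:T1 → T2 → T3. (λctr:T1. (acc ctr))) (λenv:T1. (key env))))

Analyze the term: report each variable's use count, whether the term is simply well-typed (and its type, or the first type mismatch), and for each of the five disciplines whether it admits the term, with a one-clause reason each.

variable uses: key [bound]: 1; acc [bound]: 1; ctr [bound]: 1; env [bound]: 1
uses in reading order: acc, ctr, key, env
typing: well-typed at (T1 → T2 → T3) → T1 → T2 → T3
ordered: ✓ — one use each (key, acc, ctr, env); ordered split holds
linear: ✓ — exactly-once usage across key, acc, ctr, env
affine: ✓ — at most one use each (key, acc, ctr, env)
relevant: ✓ — at least one use each (key, acc, ctr, env)
unrestricted: ✓ — well-typed at (T1 → T2 → T3) → T1 → T2 → T3; no restrictions here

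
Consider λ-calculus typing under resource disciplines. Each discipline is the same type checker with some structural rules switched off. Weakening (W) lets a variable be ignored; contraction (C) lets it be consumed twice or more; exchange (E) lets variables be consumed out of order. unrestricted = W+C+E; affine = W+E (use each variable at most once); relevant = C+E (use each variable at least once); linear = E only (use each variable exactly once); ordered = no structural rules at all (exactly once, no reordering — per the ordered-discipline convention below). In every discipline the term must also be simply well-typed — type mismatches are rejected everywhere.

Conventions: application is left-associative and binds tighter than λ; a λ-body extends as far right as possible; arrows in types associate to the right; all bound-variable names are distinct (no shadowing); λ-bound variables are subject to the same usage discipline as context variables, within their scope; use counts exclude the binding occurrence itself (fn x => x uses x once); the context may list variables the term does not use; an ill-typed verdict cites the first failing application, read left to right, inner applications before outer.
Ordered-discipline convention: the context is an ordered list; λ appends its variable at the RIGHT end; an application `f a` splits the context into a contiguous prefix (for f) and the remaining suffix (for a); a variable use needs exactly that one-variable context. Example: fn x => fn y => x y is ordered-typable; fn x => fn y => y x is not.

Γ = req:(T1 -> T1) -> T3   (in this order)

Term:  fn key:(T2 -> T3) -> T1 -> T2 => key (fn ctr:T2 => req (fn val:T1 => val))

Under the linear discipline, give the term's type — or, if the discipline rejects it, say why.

not well-typed under linear — unused: ctr — weakening required
use counts: req=1; key (λ-bound)=1; ctr (λ-bound)=0; val (λ-bound)=1
left-to-right use order: key, req, val
typing: ✓ — ((T2 -> T3) -> T1 -> T2) -> T1 -> T2
summary: ordered ✗ | linear ✗ | affine ✓ | relevant ✗ | unrestricted ✓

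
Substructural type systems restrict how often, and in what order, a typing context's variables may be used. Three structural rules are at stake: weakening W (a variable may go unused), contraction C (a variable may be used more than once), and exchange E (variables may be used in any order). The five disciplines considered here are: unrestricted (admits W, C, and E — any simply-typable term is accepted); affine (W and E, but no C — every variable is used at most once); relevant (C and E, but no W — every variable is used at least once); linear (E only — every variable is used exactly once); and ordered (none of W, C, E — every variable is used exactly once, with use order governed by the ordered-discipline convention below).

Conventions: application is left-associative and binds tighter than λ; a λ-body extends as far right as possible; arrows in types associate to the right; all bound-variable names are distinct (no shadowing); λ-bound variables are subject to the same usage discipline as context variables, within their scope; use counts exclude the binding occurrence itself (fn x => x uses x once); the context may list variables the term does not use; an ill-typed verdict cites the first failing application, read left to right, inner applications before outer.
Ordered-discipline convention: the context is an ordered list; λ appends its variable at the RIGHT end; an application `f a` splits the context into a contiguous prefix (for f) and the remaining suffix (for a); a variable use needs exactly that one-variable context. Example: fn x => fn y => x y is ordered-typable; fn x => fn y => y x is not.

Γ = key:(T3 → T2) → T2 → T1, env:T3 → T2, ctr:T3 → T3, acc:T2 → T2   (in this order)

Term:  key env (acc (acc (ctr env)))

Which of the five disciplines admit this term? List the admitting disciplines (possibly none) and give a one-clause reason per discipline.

admitted in: none
variable uses: key ×1; env ×2; ctr ×1; acc ×2
order of uses: key, env, acc, acc, ctr, env
typing: ill-typed: an application expects T3 but receives T3 → T2
ordered: ✗ — not simply typable
linear: ✗ — fails simple typing
affine: ✗ — a type mismatch blocks all five
relevant: ✗ — the type mismatch rejects it
unrestricted: ✗ — not simply typable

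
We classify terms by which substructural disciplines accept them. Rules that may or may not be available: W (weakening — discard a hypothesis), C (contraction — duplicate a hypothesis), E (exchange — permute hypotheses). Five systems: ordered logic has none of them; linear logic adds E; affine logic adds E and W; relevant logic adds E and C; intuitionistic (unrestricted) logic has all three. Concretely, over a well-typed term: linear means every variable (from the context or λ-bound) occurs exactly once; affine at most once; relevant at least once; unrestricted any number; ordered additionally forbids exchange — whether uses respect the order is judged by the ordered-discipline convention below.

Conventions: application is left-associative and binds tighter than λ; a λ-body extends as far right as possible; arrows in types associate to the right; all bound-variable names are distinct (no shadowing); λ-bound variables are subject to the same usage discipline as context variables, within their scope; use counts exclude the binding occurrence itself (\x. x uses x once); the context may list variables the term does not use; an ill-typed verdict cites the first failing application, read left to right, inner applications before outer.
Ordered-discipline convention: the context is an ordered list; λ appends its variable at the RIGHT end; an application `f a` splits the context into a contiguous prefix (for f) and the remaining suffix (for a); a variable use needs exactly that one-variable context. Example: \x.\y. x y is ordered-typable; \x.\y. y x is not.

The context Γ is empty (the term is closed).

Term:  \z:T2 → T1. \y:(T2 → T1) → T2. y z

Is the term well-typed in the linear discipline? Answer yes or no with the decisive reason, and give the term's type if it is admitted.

yes — z, y: one use apiece; term : (T2 → T1) → ((T2 → T1) → T2) → T2
counts: z [bound]: 1×; y [bound]: 1×
left-to-right use order: y, z
typing: well-typed — term : (T2 → T1) → ((T2 → T1) → T2) → T2
across the five disciplines: ordered ✗, linear ✓, affine ✓, relevant ✓, unrestricted ✓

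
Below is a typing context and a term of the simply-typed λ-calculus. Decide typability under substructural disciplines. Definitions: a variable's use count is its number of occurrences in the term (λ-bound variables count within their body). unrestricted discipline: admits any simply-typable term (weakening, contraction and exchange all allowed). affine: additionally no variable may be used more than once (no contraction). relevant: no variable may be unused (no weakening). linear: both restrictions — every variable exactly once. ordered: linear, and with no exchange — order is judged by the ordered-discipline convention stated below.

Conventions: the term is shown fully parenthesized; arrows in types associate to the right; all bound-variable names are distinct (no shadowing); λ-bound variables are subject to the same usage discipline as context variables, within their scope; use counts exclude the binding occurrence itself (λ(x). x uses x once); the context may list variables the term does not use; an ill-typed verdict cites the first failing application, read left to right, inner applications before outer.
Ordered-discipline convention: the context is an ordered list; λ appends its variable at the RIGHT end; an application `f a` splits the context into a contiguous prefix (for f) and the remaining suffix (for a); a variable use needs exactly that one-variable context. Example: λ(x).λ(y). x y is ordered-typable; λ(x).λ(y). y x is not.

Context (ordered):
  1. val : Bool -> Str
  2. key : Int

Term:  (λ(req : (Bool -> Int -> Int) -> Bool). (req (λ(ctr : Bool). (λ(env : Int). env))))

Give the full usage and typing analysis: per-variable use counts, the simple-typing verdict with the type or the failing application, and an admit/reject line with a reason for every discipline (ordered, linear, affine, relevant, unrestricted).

variable uses: val: 0×, key: 0×, req [bound]: 1×, ctr [bound]: 0×, env [bound]: 1×
order of uses: req, env
typing: the term checks, with type ((Bool -> Int -> Int) -> Bool) -> Bool
ordered: ✗ — unused: val, key, ctr — weakening required
linear: ✗ — unused: val, key, ctr — weakening required
affine: ✓ — none of val, key, req, ctr, env used more than once
relevant: ✗ — unused: val, key, ctr — weakening required
unrestricted: ✓ — well-typed at ((Bool -> Int -> Int) -> Bool) -> Bool; no restrictions here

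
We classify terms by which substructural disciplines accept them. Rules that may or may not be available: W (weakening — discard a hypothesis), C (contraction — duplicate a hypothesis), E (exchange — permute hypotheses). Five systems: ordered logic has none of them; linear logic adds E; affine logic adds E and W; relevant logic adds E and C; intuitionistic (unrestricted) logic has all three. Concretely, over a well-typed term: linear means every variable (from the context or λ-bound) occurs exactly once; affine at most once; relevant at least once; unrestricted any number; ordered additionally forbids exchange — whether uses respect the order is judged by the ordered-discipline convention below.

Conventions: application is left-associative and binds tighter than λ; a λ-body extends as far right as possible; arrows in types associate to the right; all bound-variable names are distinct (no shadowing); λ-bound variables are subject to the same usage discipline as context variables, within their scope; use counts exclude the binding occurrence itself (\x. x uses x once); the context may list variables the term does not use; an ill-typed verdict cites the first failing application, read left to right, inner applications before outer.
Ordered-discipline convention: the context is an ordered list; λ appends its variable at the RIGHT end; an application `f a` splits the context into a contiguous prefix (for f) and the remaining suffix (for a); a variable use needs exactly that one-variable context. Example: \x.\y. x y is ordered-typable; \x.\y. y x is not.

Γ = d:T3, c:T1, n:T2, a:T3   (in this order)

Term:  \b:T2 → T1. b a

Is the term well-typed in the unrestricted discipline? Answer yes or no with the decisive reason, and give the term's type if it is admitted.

no — not simply typable
usage: d ×0, c ×0, n ×0, a ×1, b (λ-bound) ×1
uses in reading order: b, a
typing: ill-typed: argument of type T3 where T2 is required
summary: ordered ✗, linear ✗, affine ✗, relevant ✗, unrestricted ✗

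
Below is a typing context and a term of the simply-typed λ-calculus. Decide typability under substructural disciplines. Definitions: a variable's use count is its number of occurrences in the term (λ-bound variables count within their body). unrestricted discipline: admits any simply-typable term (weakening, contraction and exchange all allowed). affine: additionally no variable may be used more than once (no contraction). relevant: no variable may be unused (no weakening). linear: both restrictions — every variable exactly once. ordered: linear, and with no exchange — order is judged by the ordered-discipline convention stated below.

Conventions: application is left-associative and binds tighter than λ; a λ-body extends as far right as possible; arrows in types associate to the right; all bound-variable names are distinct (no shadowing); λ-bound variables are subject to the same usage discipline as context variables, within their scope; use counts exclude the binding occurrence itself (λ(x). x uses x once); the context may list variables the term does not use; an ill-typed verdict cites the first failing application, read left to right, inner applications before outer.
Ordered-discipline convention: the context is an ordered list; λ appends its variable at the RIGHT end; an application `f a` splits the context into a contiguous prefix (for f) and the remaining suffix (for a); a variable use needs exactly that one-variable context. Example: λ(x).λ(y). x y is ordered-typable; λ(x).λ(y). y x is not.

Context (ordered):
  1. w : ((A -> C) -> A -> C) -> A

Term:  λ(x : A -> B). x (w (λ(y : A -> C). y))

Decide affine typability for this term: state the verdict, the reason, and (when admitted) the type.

yes — no duplicate uses among w, x, y; term : (A -> B) -> B
usage: w ×1; x [bound] ×1; y [bound] ×1
uses in reading order: x, w, y
typing: ✓ — (A -> B) -> B
across the five disciplines: ordered ✗ | linear ✓ | affine ✓ | relevant ✓ | unrestricted ✓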